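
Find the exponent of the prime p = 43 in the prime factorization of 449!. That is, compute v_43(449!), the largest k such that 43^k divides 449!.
v_43(449!) = 10

Legendre's formula: v_p(n!) = Σ_{k ≥ 1} ⌊n / p^k⌋. For p = 43, n = 449, the terms are:
  ⌊449/43^1⌋ = ⌊449/43⌋ = 10
(the next term ⌊449/43^2⌋ = 0, terminating the sum). Summing: v_43(449!) = 10 = 10.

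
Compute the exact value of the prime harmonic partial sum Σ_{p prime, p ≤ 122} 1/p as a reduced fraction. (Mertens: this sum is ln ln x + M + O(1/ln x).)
Σ 1/p = 58472171373748331322981543916880425472323867753/31610054640417607788145206291543662493274686990

π(122) = 30, so the primes ≤ 122 are [2, 3, 5, 7, 11, 13, 17, 19, 23, 29, 31, 37, 41, 43, 47, 53, 59, 61, 67, 71, 73, 79, 83, 89, 97, 101, 103, 107, 109, 113]. Summing 1/p over these primes: 58472171373748331322981543916880425472323867753/31610054640417607788145206291543662493274686990 ≈ 1.8498. Mertens estimate ln ln(122) + 0.2615 ≈ 1.8310.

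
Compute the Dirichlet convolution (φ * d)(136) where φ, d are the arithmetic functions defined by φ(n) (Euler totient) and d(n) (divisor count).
(φ * d)(136) = 270

Divisors of 136: [1, 2, 4, 8, 17, 34, 68, 136]. For each d | 136:
  d = 1: φ(1) · d(136/1) = 1 · 8 = 8
  d = 2: φ(2) · d(136/2) = 1 · 6 = 6
  d = 4: φ(4) · d(136/4) = 2 · 4 = 8
  d = 8: φ(8) · d(136/8) = 4 · 2 = 8
  d = 17: φ(17) · d(136/17) = 16 · 4 = 64
  d = 34: φ(34) · d(136/34) = 16 · 3 = 48
  d = 68: φ(68) · d(136/68) = 32 · 2 = 64
  d = 136: φ(136) · d(136/136) = 64 · 1 = 64
Summing: (φ * d)(136) = 8 + 6 + 8 + 8 + 64 + 48 + 64 + 64 = 270.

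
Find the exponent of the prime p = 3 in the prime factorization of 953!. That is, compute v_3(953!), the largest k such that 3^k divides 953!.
v_3(953!) = 472

Legendre's formula: v_p(n!) = Σ_{k ≥ 1} ⌊n / p^k⌋. For p = 3, n = 953, the terms are:
  ⌊953/3^1⌋ = ⌊953/3⌋ = 317
  ⌊953/3^2⌋ = ⌊953/9⌋ = 105
  ⌊953/3^3⌋ = ⌊953/27⌋ = 35
  ⌊953/3^4⌋ = ⌊953/81⌋ = 11
  ⌊953/3^5⌋ = ⌊953/243⌋ = 3
  ⌊953/3^6⌋ = ⌊953/729⌋ = 1
(the next term ⌊953/3^7⌋ = 0, terminating the sum). Summing: v_3(953!) = 317 + 105 + 35 + 11 + 3 + 1 = 472.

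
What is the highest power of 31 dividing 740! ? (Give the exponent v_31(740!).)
v_31(740!) = 23

Legendre's formula: v_p(n!) = Σ_{k ≥ 1} ⌊n / p^k⌋. For p = 31, n = 740, the terms are:
  ⌊740/31^1⌋ = ⌊740/31⌋ = 23
(the next term ⌊740/31^2⌋ = 0, terminating the sum). Summing: v_31(740!) = 23 = 23.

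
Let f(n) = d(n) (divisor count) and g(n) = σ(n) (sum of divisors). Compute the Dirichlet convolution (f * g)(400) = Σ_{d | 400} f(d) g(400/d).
(d * σ)(400) = 4554

Divisors of 400: [1, 2, 4, 5, 8, 10, 16, 20, 25, 40, 50, 80, 100, 200, 400]. For each d | 400:
  d = 1: d(1) · σ(400/1) = 1 · 961 = 961
  d = 2: d(2) · σ(400/2) = 2 · 465 = 930
  d = 4: d(4) · σ(400/4) = 3 · 217 = 651
  d = 5: d(5) · σ(400/5) = 2 · 186 = 372
  d = 8: d(8) · σ(400/8) = 4 · 93 = 372
  d = 10: d(10) · σ(400/10) = 4 · 90 = 360
  d = 16: d(16) · σ(400/16) = 5 · 31 = 155
  d = 20: d(20) · σ(400/20) = 6 · 42 = 252
  d = 25: d(25) · σ(400/25) = 3 · 31 = 93
  d = 40: d(40) · σ(400/40) = 8 · 18 = 144
  d = 50: d(50) · σ(400/50) = 6 · 15 = 90
  d = 80: d(80) · σ(400/80) = 10 · 6 = 60
  d = 100: d(100) · σ(400/100) = 9 · 7 = 63
  d = 200: d(200) · σ(400/200) = 12 · 3 = 36
  d = 400: d(400) · σ(400/400) = 15 · 1 = 15
Summing: (d * σ)(400) = 961 + 930 + 651 + 372 + 372 + 360 + 155 + 252 + 93 + 144 + 90 + 60 + 63 + 36 + 15 = 4554.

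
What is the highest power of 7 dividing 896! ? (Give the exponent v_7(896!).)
v_7(896!) = 148

Legendre's formula: v_p(n!) = Σ_{k ≥ 1} ⌊n / p^k⌋. For p = 7, n = 896, the terms are:
  ⌊896/7^1⌋ = ⌊896/7⌋ = 128
  ⌊896/7^2⌋ = ⌊896/49⌋ = 18
  ⌊896/7^3⌋ = ⌊896/343⌋ = 2
(the next term ⌊896/7^4⌋ = 0, terminating the sum). Summing: v_7(896!) = 128 + 18 + 2 = 148.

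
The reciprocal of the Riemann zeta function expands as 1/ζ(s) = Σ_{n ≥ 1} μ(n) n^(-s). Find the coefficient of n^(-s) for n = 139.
μ(139) = -1

Factor n = 139 = 139. μ(n) = 0 if any exponent ≥ 2 (not squarefree); otherwise μ(n) = (−1)^{ω(n)} where ω(n) is the number of distinct prime factors. Applying: μ(139) = -1.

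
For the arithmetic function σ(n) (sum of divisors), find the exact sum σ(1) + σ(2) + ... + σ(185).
Σ_{n ≤ 185} σ(n) = 28174

Compute σ(n) for each 1 ≤ n ≤ 185: σ(1) = 1, σ(2) = 3, σ(3) = 4, σ(4) = 7, σ(5) = 6, σ(6) = 12, σ(7) = 8, σ(8) = 15, σ(9) = 13, σ(10) = 18, σ(11) = 12, σ(12) = 28, σ(13) = 14, σ(14) = 24, σ(15) = 24, σ(16) = 31, σ(17) = 18, σ(18) = 39, σ(19) = 20, σ(20) = 42, σ(21) = 32, σ(22) = 36, σ(23) = 24, σ(24) = 60, σ(25) = 31, σ(26) = 42, σ(27) = 40, σ(28) = 56, σ(29) = 30, σ(30) = 72, σ(31) = 32, σ(32) = 63, σ(33) = 48, σ(34) = 54, σ(35) = 48, σ(36) = 91, σ(37) = 38, σ(38) = 60, σ(39) = 56, σ(40) = 90, σ(41) = 42, σ(42) = 96, σ(43) = 44, σ(44) = 84, σ(45) = 78, σ(46) = 72, σ(47) = 48, σ(48) = 124, σ(49) = 57, σ(50) = 93, σ(51) = 72, σ(52) = 98, σ(53) = 54, σ(54) = 120, σ(55) = 72, σ(56) = 120, σ(57) = 80, σ(58) = 90, σ(59) = 60, σ(60) = 168, σ(61) = 62, σ(62) = 96, σ(63) = 104, σ(64) = 127, σ(65) = 84, σ(66) = 144, σ(67) = 68, σ(68) = 126, σ(69) = 96, σ(70) = 144, σ(71) = 72, σ(72) = 195, σ(73) = 74, σ(74) = 114, σ(75) = 124, σ(76) = 140, σ(77) = 96, σ(78) = 168, σ(79) = 80, σ(80) = 186, σ(81) = 121, σ(82) = 126, σ(83) = 84, σ(84) = 224, σ(85) = 108, σ(86) = 132, σ(87) = 120, σ(88) = 180, σ(89) = 90, σ(90) = 234, σ(91) = 112, σ(92) = 168, σ(93) = 128, σ(94) = 144, σ(95) = 120, σ(96) = 252, σ(97) = 98, σ(98) = 171, σ(99) = 156, σ(100) = 217, σ(101) = 102, σ(102) = 216, σ(103) = 104, σ(104) = 210, σ(105) = 192, σ(106) = 162, σ(107) = 108, σ(108) = 280, σ(109) = 110, σ(110) = 216, σ(111) = 152, σ(112) = 248, σ(113) = 114, σ(114) = 240, σ(115) = 144, σ(116) = 210, σ(117) = 182, σ(118) = 180, σ(119) = 144, σ(120) = 360, σ(121) = 133, σ(122) = 186, σ(123) = 168, σ(124) = 224, σ(125) = 156, σ(126) = 312, σ(127) = 128, σ(128) = 255, σ(129) = 176, σ(130) = 252, σ(131) = 132, σ(132) = 336, σ(133) = 160, σ(134) = 204, σ(135) = 240, σ(136) = 270, σ(137) = 138, σ(138) = 288, σ(139) = 140, σ(140) = 336, σ(141) = 192, σ(142) = 216, σ(143) = 168, σ(144) = 403, σ(145) = 180, σ(146) = 222, σ(147) = 228, σ(148) = 266, σ(149) = 150, σ(150) = 372, σ(151) = 152, σ(152) = 300, σ(153) = 234, σ(154) = 288, σ(155) = 192, σ(156) = 392, σ(157) = 158, σ(158) = 240, σ(159) = 216, σ(160) = 378, σ(161) = 192, σ(162) = 363, σ(163) = 164, σ(164) = 294, σ(165) = 288, σ(166) = 252, σ(167) = 168, σ(168) = 480, σ(169) = 183, σ(170) = 324, σ(171) = 260, σ(172) = 308, σ(173) = 174, σ(174) = 360, σ(175) = 248, σ(176) = 372, σ(177) = 240, σ(178) = 270, σ(179) = 180, σ(180) = 546, σ(181) = 182, σ(182) = 336, σ(183) = 248, σ(184) = 360, σ(185) = 228. Summing all 185 values: 28174. (Average order: Σ_{n ≤ x} σ(n) ~ (π²/12) x². For x = 185, (π²/12)·185² ≈ 28148.93.)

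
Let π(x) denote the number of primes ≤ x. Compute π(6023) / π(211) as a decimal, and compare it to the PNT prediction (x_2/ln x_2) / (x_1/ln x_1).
π(6023)/π(211) = 785/47 ≈ 16.7021;  PNT prediction ≈ 17.5529.

π(211) = 47 and π(6023) = 785, so π(6023)/π(211) ≈ 16.7021. The PNT-predicted ratio is (6023/ln(6023)) / (211/ln(211)) ≈ 17.5529. The two agree to within a few percent, as expected.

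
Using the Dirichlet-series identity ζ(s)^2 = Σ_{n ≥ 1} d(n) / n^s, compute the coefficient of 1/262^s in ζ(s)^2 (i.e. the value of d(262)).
d(262) = 4

ζ(s)^2 = (Σ 1/m^s)(Σ 1/k^s). The coefficient of 1/n^s in the product is the number of ordered pairs (m, k) with mk = n, which equals d(n). For n = 262, divisors are [1, 2, 131, 262], so d(262) = 4.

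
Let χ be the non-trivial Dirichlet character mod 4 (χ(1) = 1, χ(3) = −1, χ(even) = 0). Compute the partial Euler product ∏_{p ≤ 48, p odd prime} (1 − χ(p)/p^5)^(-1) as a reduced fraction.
∏ = 7508883803148623376075754946450365737429310788606076172798130278074505/7537845509642297199917174706861149114875564283464393121061743521431552

The odd primes p ≤ 48 are [3, 5, 7, 11, 13, 17, 19, 23, 29, 31, 37, 41, 43, 47]. For each, χ(p) = 1 if p ≡ 1 mod 4, χ(p) = −1 if p ≡ 3 mod 4. Taking (1 − χ(p)/p^5)^(-1) = p^5/(p^5 − χ(p)): (1 − (-1)/3^5)^(-1) · (1 − (1)/5^5)^(-1) · (1 − (-1)/7^5)^(-1) · (1 − (-1)/11^5)^(-1) · (1 − (1)/13^5)^(-1) · (1 − (1)/17^5)^(-1) · (1 − (-1)/19^5)^(-1) · (1 − (-1)/23^5)^(-1) · (1 − (1)/29^5)^(-1) · (1 − (-1)/31^5)^(-1) · (1 − (1)/37^5)^(-1) · (1 − (1)/41^5)^(-1) · (1 − (-1)/43^5)^(-1) · (1 − (-1)/47^5)^(-1) = 7508883803148623376075754946450365737429310788606076172798130278074505/7537845509642297199917174706861149114875564283464393121061743521431552.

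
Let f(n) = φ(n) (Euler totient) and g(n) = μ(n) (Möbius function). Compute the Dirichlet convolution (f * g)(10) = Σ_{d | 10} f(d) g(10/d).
(φ * μ)(10) = 0

Divisors of 10: [1, 2, 5, 10]. For each d | 10:
  d = 1: φ(1) · μ(10/1) = 1 · 1 = 1
  d = 2: φ(2) · μ(10/2) = 1 · -1 = -1
  d = 5: φ(5) · μ(10/5) = 4 · -1 = -4
  d = 10: φ(10) · μ(10/10) = 4 · 1 = 4
Summing: (φ * μ)(10) = 1 + -1 + -4 + 4 = 0.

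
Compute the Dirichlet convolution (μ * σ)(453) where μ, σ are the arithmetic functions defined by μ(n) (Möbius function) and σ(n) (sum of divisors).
(μ * σ)(453) = 453

Divisors of 453: [1, 3, 151, 453]. For each d | 453:
  d = 1: μ(1) · σ(453/1) = 1 · 608 = 608
  d = 3: μ(3) · σ(453/3) = -1 · 152 = -152
  d = 151: μ(151) · σ(453/151) = -1 · 4 = -4
  d = 453: μ(453) · σ(453/453) = 1 · 1 = 1
Summing: (μ * σ)(453) = 608 + -152 + -4 + 1 = 453.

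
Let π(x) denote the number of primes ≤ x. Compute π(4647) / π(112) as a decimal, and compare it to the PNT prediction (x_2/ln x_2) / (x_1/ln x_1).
π(4647)/π(112) = 627/29 ≈ 21.6207;  PNT prediction ≈ 23.1852.

π(112) = 29 and π(4647) = 627, so π(4647)/π(112) ≈ 21.6207. The PNT-predicted ratio is (4647/ln(4647)) / (112/ln(112)) ≈ 23.1852. The two agree to within a few percent, as expected.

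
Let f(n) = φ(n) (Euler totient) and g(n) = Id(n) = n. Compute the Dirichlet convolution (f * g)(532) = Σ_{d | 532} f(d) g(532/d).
(φ * Id)(532) = 3848

Divisors of 532: [1, 2, 4, 7, 14, 19, 28, 38, 76, 133, 266, 532]. For each d | 532:
  d = 1: φ(1) · Id(532/1) = 1 · 532 = 532
  d = 2: φ(2) · Id(532/2) = 1 · 266 = 266
  d = 4: φ(4) · Id(532/4) = 2 · 133 = 266
  d = 7: φ(7) · Id(532/7) = 6 · 76 = 456
  d = 14: φ(14) · Id(532/14) = 6 · 38 = 228
  d = 19: φ(19) · Id(532/19) = 18 · 28 = 504
  d = 28: φ(28) · Id(532/28) = 12 · 19 = 228
  d = 38: φ(38) · Id(532/38) = 18 · 14 = 252
  d = 76: φ(76) · Id(532/76) = 36 · 7 = 252
  d = 133: φ(133) · Id(532/133) = 108 · 4 = 432
  d = 266: φ(266) · Id(532/266) = 108 · 2 = 216
  d = 532: φ(532) · Id(532/532) = 216 · 1 = 216
Summing: (φ * Id)(532) = 532 + 266 + 266 + 456 + 228 + 504 + 228 + 252 + 252 + 432 + 216 + 216 = 3848.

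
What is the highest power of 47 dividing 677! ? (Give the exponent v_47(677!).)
v_47(677!) = 14

Legendre's formula: v_p(n!) = Σ_{k ≥ 1} ⌊n / p^k⌋. For p = 47, n = 677, the terms are:
  ⌊677/47^1⌋ = ⌊677/47⌋ = 14
(the next term ⌊677/47^2⌋ = 0, terminating the sum). Summing: v_47(677!) = 14 = 14.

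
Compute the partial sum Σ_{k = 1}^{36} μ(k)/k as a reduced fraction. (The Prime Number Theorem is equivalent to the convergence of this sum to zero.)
Σ μ(k)/k = 2562470143/100280245065

Values of μ(k) for 1 ≤ k ≤ 36: μ(1) = 1, μ(2) = -1, μ(3) = -1, μ(5) = -1, μ(6) = 1, μ(7) = -1, μ(10) = 1, μ(11) = -1, μ(13) = -1, μ(14) = 1, μ(15) = 1, μ(17) = -1, μ(19) = -1, μ(21) = 1, μ(22) = 1, μ(23) = -1, μ(26) = 1, μ(29) = -1, μ(30) = -1, μ(31) = -1, μ(33) = 1, μ(34) = 1, μ(35) = 1, with μ = 0 on non-squarefree integers. Summing μ(k)/k for k where μ(k) ≠ 0 gives 2562470143/100280245065 ≈ 0.0256. (PNT ⟺ this sum → 0 as n → ∞.)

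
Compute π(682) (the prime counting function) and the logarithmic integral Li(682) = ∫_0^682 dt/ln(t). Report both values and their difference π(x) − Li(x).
π(682) = 123;  Li(682) ≈ 130.34;  π(x) − Li(x) ≈ -7.34.

Direct count of primes ≤ 682 gives π(682) = 123. Numerical evaluation of the logarithmic integral gives Li(682) ≈ 130.34. The difference π(x) − Li(x) ≈ -7.34 is typically negative for small/moderate x (Li(x) overestimates), though Littlewood's theorem shows this sign changes infinitely often.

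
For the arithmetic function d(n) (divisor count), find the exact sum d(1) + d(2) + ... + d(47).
Σ_{n ≤ 47} d(n) = 188

Compute d(n) for each 1 ≤ n ≤ 47: d(1) = 1, d(2) = 2, d(3) = 2, d(4) = 3, d(5) = 2, d(6) = 4, d(7) = 2, d(8) = 4, d(9) = 3, d(10) = 4, d(11) = 2, d(12) = 6, d(13) = 2, d(14) = 4, d(15) = 4, d(16) = 5, d(17) = 2, d(18) = 6, d(19) = 2, d(20) = 6, d(21) = 4, d(22) = 4, d(23) = 2, d(24) = 8, d(25) = 3, d(26) = 4, d(27) = 4, d(28) = 6, d(29) = 2, d(30) = 8, d(31) = 2, d(32) = 6, d(33) = 4, d(34) = 4, d(35) = 4, d(36) = 9, d(37) = 2, d(38) = 4, d(39) = 4, d(40) = 8, d(41) = 2, d(42) = 8, d(43) = 2, d(44) = 6, d(45) = 6, d(46) = 4, d(47) = 2. Summing all 47 values: 188. (Dirichlet's divisor formula: Σ_{n ≤ x} d(n) = x ln(x) + (2γ − 1) x + O(√x). For x = 47, the asymptotic estimate is ≈ 188.22.)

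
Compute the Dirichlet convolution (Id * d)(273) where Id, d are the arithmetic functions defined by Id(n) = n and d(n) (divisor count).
(Id * d)(273) = 675

Divisors of 273: [1, 3, 7, 13, 21, 39, 91, 273]. For each d | 273:
  d = 1: Id(1) · d(273/1) = 1 · 8 = 8
  d = 3: Id(3) · d(273/3) = 3 · 4 = 12
  d = 7: Id(7) · d(273/7) = 7 · 4 = 28
  d = 13: Id(13) · d(273/13) = 13 · 4 = 52
  d = 21: Id(21) · d(273/21) = 21 · 2 = 42
  d = 39: Id(39) · d(273/39) = 39 · 2 = 78
  d = 91: Id(91) · d(273/91) = 91 · 2 = 182
  d = 273: Id(273) · d(273/273) = 273 · 1 = 273
Summing: (Id * d)(273) = 8 + 12 + 28 + 52 + 42 + 78 + 182 + 273 = 675.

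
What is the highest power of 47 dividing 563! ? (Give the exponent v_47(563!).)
v_47(563!) = 11

Legendre's formula: v_p(n!) = Σ_{k ≥ 1} ⌊n / p^k⌋. For p = 47, n = 563, the terms are:
  ⌊563/47^1⌋ = ⌊563/47⌋ = 11
(the next term ⌊563/47^2⌋ = 0, terminating the sum). Summing: v_47(563!) = 11 = 11.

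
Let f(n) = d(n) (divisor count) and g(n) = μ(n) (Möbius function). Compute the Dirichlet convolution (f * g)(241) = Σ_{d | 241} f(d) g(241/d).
(d * μ)(241) = 1

Divisors of 241: [1, 241]. For each d | 241:
  d = 1: d(1) · μ(241/1) = 1 · -1 = -1
  d = 241: d(241) · μ(241/241) = 2 · 1 = 2
Summing: (d * μ)(241) = -1 + 2 = 1.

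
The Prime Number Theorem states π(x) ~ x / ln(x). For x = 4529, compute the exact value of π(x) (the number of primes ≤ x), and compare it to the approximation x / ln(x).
π(4529) = 615;  x/ln(x) ≈ 538.00;  relative error ≈ 12.52%.

Directly count primes up to 4529: π(4529) = 615. The PNT approximation gives 4529/ln(4529) ≈ 4529/8.41826 ≈ 538.00. Relative error (π(x) − x/ln(x)) / π(x) ≈ 12.52%; the approximation is known to undercount slightly (Li(x) is a better estimate).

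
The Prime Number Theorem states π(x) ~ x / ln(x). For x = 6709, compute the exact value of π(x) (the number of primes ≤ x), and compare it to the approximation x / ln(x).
π(6709) = 866;  x/ln(x) ≈ 761.42;  relative error ≈ 12.08%.

Directly count primes up to 6709: π(6709) = 866. The PNT approximation gives 6709/ln(6709) ≈ 6709/8.81121 ≈ 761.42. Relative error (π(x) − x/ln(x)) / π(x) ≈ 12.08%; the approximation is known to undercount slightly (Li(x) is a better estimate).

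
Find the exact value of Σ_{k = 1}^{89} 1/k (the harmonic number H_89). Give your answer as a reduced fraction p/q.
H_89 = 3645196481713595484337076792241271893701/718766754945489455304472257065075294400

Direct summation: H_89 = 1 + 1/2 + ... + 1/89. The least common denominator is lcm(1, ..., 89) = 718766754945489455304472257065075294400; over this denominator the numerator is 718766754945489455304472257065075294400 + 359383377472744727652236128532537647200 + 239588918315163151768157419021691764800 + 179691688736372363826118064266268823600 + 143753350989097891060894451413015058880 + 119794459157581575884078709510845882400 + 102680964992212779329210322437867899200 + 89845844368186181913059032133134411800 + 79862972771721050589385806340563921600 + 71876675494548945530447225706507529440 + 65342432267771768664042932460461390400 + 59897229578790787942039354755422941200 + 55289750380422265792651712081928868800 + 51340482496106389664605161218933949600 + 47917783663032630353631483804338352960 + 44922922184093090956529516066567205900 + 42280397349734673841439544533239723200 + 39931486385860525294692903170281960800 + 37829829207657339752866960898161857600 + 35938337747274472765223612853253764720 + 34226988330737593109736774145955966400 + 32671216133885884332021466230230695200 + 31250728475890845882803141611525012800 + 29948614789395393971019677377711470600 + 28750670197819578212178890282603011776 + 27644875190211132896325856040964434400 + 26620990923907016863128602113521307200 + 25670241248053194832302580609466974800 + 24785060515361705355326629553968113600 + 23958891831516315176815741902169176480 + 23186024353080305009821685711776622400 + 22461461092046545478264758033283602950 + 21780810755923922888014310820153796800 + 21140198674867336920719772266619861600 + 20536192998442555865842064487573579840 + 19965743192930262647346451585140980400 + 19426128512040255548769520461218251200 + 18914914603828669876433480449080928800 + 18429916793474088597550570693976289600 + 17969168873637236382611806426626882360 + 17530896462085108665962737977196958400 + 17113494165368796554868387072977983200 + 16715505928964871053592378071280820800 + 16335608066942942166010733115115347600 + 15972594554344210117877161268112784320 + 15625364237945422941401570805762506400 + 15292909679691265006478133129044155200 + 14974307394697696985509838688855735300 + 14668709284601825618458617491123985600 + 14375335098909789106089445141301505888 + 14093465783244891280479848177746574400 + 13822437595105566448162928020482217200 + 13561636885763951986876835038963684800 + 13310495461953508431564301056760653600 + 13068486453554353732808586492092278080 + 12835120624026597416151290304733487400 + 12609943069219113250955653632720619200 + 12392530257680852677663314776984056800 + 12182487371957448394991055204492801600 + 11979445915758157588407870951084588240 + 11783061556483433693515938640411070400 + 11593012176540152504910842855888311200 + 11408996110245864369912258048651988800 + 11230730546023272739132379016641801475 + 11057950076084453158530342416385773760 + 10890405377961961444007155410076898400 + 10727862014111782914992123239777243200 + 10570099337433668460359886133309930800 + 10416909491963615294267713870508337600 + 10268096499221277932921032243786789920 + 10123475421767457116964397986832046400 + 9982871596465131323673225792570490200 + 9846119930760129524718798041987332800 + 9713064256020127774384760230609125600 + 9583556732606526070726296760867670592 + 9457457301914334938216740224540464400 + 9334633181110252666291847494351627200 + 9214958396737044298775285346988144800 + 9098313353740372851955345026140193600 + 8984584436818618191305903213313441180 + 8873663641302338954376200704507102400 + 8765448231042554332981368988598479200 + 8659840421029993437403280205603316800 + 8556747082684398277434193536488991600 + 8456079469946934768287908906647944640 + 8357752964482435526796189035640410400 + 8261686838453901785108876517989371200 + 8167804033471471083005366557557673800 + 8076030954443701744994070304101969600 = 3645196481713595484337076792241271893701, so H_89 = 3645196481713595484337076792241271893701/718766754945489455304472257065075294400 (already in lowest terms) ≈ 5.07146. (The PNT-adjacent estimate ln(89) + γ ≈ 5.06585 matches within O(1/n).)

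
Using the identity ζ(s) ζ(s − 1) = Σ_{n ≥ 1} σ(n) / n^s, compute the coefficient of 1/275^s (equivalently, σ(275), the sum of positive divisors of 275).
σ(275) = 372

In the product (Σ m^0/m^s)(Σ k / k^s) = Σ (Σ_{d | n} d) / n^s, the coefficient of 1/n^s is σ(n) = Σ_{d | n} d. For n = 275, divisors are [1, 5, 11, 25, 55, 275]; summing: σ(275) = 372.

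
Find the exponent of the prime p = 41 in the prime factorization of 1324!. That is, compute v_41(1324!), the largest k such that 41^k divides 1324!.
v_41(1324!) = 32

Legendre's formula: v_p(n!) = Σ_{k ≥ 1} ⌊n / p^k⌋. For p = 41, n = 1324, the terms are:
  ⌊1324/41^1⌋ = ⌊1324/41⌋ = 32
(the next term ⌊1324/41^2⌋ = 0, terminating the sum). Summing: v_41(1324!) = 32 = 32.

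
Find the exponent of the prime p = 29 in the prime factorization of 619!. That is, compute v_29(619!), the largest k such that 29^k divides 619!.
v_29(619!) = 21

Legendre's formula: v_p(n!) = Σ_{k ≥ 1} ⌊n / p^k⌋. For p = 29, n = 619, the terms are:
  ⌊619/29^1⌋ = ⌊619/29⌋ = 21
(the next term ⌊619/29^2⌋ = 0, terminating the sum). Summing: v_29(619!) = 21 = 21.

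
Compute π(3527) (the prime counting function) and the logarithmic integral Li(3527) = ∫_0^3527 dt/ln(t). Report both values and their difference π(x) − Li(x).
π(3527) = 492;  Li(3527) ≈ 507.91;  π(x) − Li(x) ≈ -15.91.

Direct count of primes ≤ 3527 gives π(3527) = 492. Numerical evaluation of the logarithmic integral gives Li(3527) ≈ 507.91. The difference π(x) − Li(x) ≈ -15.91 is typically negative for small/moderate x (Li(x) overestimates), though Littlewood's theorem shows this sign changes infinitely often.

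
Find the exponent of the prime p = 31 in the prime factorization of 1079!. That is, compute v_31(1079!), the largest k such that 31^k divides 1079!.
v_31(1079!) = 35

Legendre's formula: v_p(n!) = Σ_{k ≥ 1} ⌊n / p^k⌋. For p = 31, n = 1079, the terms are:
  ⌊1079/31^1⌋ = ⌊1079/31⌋ = 34
  ⌊1079/31^2⌋ = ⌊1079/961⌋ = 1
(the next term ⌊1079/31^3⌋ = 0, terminating the sum). Summing: v_31(1079!) = 34 + 1 = 35.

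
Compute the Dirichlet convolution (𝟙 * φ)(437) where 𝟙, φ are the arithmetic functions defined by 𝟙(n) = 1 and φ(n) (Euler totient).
(𝟙 * φ)(437) = 437

Divisors of 437: [1, 19, 23, 437]. For each d | 437:
  d = 1: 𝟙(1) · φ(437/1) = 1 · 396 = 396
  d = 19: 𝟙(19) · φ(437/19) = 1 · 22 = 22
  d = 23: 𝟙(23) · φ(437/23) = 1 · 18 = 18
  d = 437: 𝟙(437) · φ(437/437) = 1 · 1 = 1
Summing: (𝟙 * φ)(437) = 396 + 22 + 18 + 1 = 437.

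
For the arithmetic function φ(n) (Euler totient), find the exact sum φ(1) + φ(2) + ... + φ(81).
Σ_{n ≤ 81} φ(n) = 2020

Compute φ(n) for each 1 ≤ n ≤ 81: φ(1) = 1, φ(2) = 1, φ(3) = 2, φ(4) = 2, φ(5) = 4, φ(6) = 2, φ(7) = 6, φ(8) = 4, φ(9) = 6, φ(10) = 4, φ(11) = 10, φ(12) = 4, φ(13) = 12, φ(14) = 6, φ(15) = 8, φ(16) = 8, φ(17) = 16, φ(18) = 6, φ(19) = 18, φ(20) = 8, φ(21) = 12, φ(22) = 10, φ(23) = 22, φ(24) = 8, φ(25) = 20, φ(26) = 12, φ(27) = 18, φ(28) = 12, φ(29) = 28, φ(30) = 8, φ(31) = 30, φ(32) = 16, φ(33) = 20, φ(34) = 16, φ(35) = 24, φ(36) = 12, φ(37) = 36, φ(38) = 18, φ(39) = 24, φ(40) = 16, φ(41) = 40, φ(42) = 12, φ(43) = 42, φ(44) = 20, φ(45) = 24, φ(46) = 22, φ(47) = 46, φ(48) = 16, φ(49) = 42, φ(50) = 20, φ(51) = 32, φ(52) = 24, φ(53) = 52, φ(54) = 18, φ(55) = 40, φ(56) = 24, φ(57) = 36, φ(58) = 28, φ(59) = 58, φ(60) = 16, φ(61) = 60, φ(62) = 30, φ(63) = 36, φ(64) = 32, φ(65) = 48, φ(66) = 20, φ(67) = 66, φ(68) = 32, φ(69) = 44, φ(70) = 24, φ(71) = 70, φ(72) = 24, φ(73) = 72, φ(74) = 36, φ(75) = 40, φ(76) = 36, φ(77) = 60, φ(78) = 24, φ(79) = 78, φ(80) = 32, φ(81) = 54. Summing all 81 values: 2020. (Average order: Σ_{n ≤ x} φ(n) ~ (3/π²) x². For x = 81, (3/π²)·81² ≈ 1994.30.)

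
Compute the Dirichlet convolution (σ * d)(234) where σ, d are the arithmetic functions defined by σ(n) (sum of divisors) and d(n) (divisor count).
(σ * d)(234) = 1920

Divisors of 234: [1, 2, 3, 6, 9, 13, 18, 26, 39, 78, 117, 234]. For each d | 234:
  d = 1: σ(1) · d(234/1) = 1 · 12 = 12
  d = 2: σ(2) · d(234/2) = 3 · 6 = 18
  d = 3: σ(3) · d(234/3) = 4 · 8 = 32
  d = 6: σ(6) · d(234/6) = 12 · 4 = 48
  d = 9: σ(9) · d(234/9) = 13 · 4 = 52
  d = 13: σ(13) · d(234/13) = 14 · 6 = 84
  d = 18: σ(18) · d(234/18) = 39 · 2 = 78
  d = 26: σ(26) · d(234/26) = 42 · 3 = 126
  d = 39: σ(39) · d(234/39) = 56 · 4 = 224
  d = 78: σ(78) · d(234/78) = 168 · 2 = 336
  d = 117: σ(117) · d(234/117) = 182 · 2 = 364
  d = 234: σ(234) · d(234/234) = 546 · 1 = 546
Summing: (σ * d)(234) = 12 + 18 + 32 + 48 + 52 + 84 + 78 + 126 + 224 + 336 + 364 + 546 = 1920.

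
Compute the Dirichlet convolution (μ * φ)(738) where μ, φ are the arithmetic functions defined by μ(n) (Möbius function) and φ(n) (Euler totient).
(μ * φ)(738) = 0

Divisors of 738: [1, 2, 3, 6, 9, 18, 41, 82, 123, 246, 369, 738]. For each d | 738:
  d = 1: μ(1) · φ(738/1) = 1 · 240 = 240
  d = 2: μ(2) · φ(738/2) = -1 · 240 = -240
  d = 3: μ(3) · φ(738/3) = -1 · 80 = -80
  d = 6: μ(6) · φ(738/6) = 1 · 80 = 80
  d = 9: μ(9) · φ(738/9) = 0 · 40 = 0
  d = 18: μ(18) · φ(738/18) = 0 · 40 = 0
  d = 41: μ(41) · φ(738/41) = -1 · 6 = -6
  d = 82: μ(82) · φ(738/82) = 1 · 6 = 6
  d = 123: μ(123) · φ(738/123) = 1 · 2 = 2
  d = 246: μ(246) · φ(738/246) = -1 · 2 = -2
  d = 369: μ(369) · φ(738/369) = 0 · 1 = 0
  d = 738: μ(738) · φ(738/738) = 0 · 1 = 0
Summing: (μ * φ)(738) = 240 + -240 + -80 + 80 + 0 + 0 + -6 + 6 + 2 + -2 + 0 + 0 = 0.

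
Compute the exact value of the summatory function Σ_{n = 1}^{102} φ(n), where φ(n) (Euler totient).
Σ_{n ≤ 102} φ(n) = 3176

Compute φ(n) for each 1 ≤ n ≤ 102: φ(1) = 1, φ(2) = 1, φ(3) = 2, φ(4) = 2, φ(5) = 4, φ(6) = 2, φ(7) = 6, φ(8) = 4, φ(9) = 6, φ(10) = 4, φ(11) = 10, φ(12) = 4, φ(13) = 12, φ(14) = 6, φ(15) = 8, φ(16) = 8, φ(17) = 16, φ(18) = 6, φ(19) = 18, φ(20) = 8, φ(21) = 12, φ(22) = 10, φ(23) = 22, φ(24) = 8, φ(25) = 20, φ(26) = 12, φ(27) = 18, φ(28) = 12, φ(29) = 28, φ(30) = 8, φ(31) = 30, φ(32) = 16, φ(33) = 20, φ(34) = 16, φ(35) = 24, φ(36) = 12, φ(37) = 36, φ(38) = 18, φ(39) = 24, φ(40) = 16, φ(41) = 40, φ(42) = 12, φ(43) = 42, φ(44) = 20, φ(45) = 24, φ(46) = 22, φ(47) = 46, φ(48) = 16, φ(49) = 42, φ(50) = 20, φ(51) = 32, φ(52) = 24, φ(53) = 52, φ(54) = 18, φ(55) = 40, φ(56) = 24, φ(57) = 36, φ(58) = 28, φ(59) = 58, φ(60) = 16, φ(61) = 60, φ(62) = 30, φ(63) = 36, φ(64) = 32, φ(65) = 48, φ(66) = 20, φ(67) = 66, φ(68) = 32, φ(69) = 44, φ(70) = 24, φ(71) = 70, φ(72) = 24, φ(73) = 72, φ(74) = 36, φ(75) = 40, φ(76) = 36, φ(77) = 60, φ(78) = 24, φ(79) = 78, φ(80) = 32, φ(81) = 54, φ(82) = 40, φ(83) = 82, φ(84) = 24, φ(85) = 64, φ(86) = 42, φ(87) = 56, φ(88) = 40, φ(89) = 88, φ(90) = 24, φ(91) = 72, φ(92) = 44, φ(93) = 60, φ(94) = 46, φ(95) = 72, φ(96) = 32, φ(97) = 96, φ(98) = 42, φ(99) = 60, φ(100) = 40, φ(101) = 100, φ(102) = 32. Summing all 102 values: 3176. (Average order: Σ_{n ≤ x} φ(n) ~ (3/π²) x². For x = 102, (3/π²)·102² ≈ 3162.44.)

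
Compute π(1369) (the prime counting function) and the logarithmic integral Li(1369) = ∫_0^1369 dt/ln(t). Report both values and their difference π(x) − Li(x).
π(1369) = 219;  Li(1369) ≈ 229.79;  π(x) − Li(x) ≈ -10.79.

Direct count of primes ≤ 1369 gives π(1369) = 219. Numerical evaluation of the logarithmic integral gives Li(1369) ≈ 229.79. The difference π(x) − Li(x) ≈ -10.79 is typically negative for small/moderate x (Li(x) overestimates), though Littlewood's theorem shows this sign changes infinitely often.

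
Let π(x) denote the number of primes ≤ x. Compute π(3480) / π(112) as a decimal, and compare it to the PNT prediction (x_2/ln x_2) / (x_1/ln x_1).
π(3480)/π(112) = 487/29 ≈ 16.7931;  PNT prediction ≈ 17.9785.

π(112) = 29 and π(3480) = 487, so π(3480)/π(112) ≈ 16.7931. The PNT-predicted ratio is (3480/ln(3480)) / (112/ln(112)) ≈ 17.9785. The two agree to within a few percent, as expected.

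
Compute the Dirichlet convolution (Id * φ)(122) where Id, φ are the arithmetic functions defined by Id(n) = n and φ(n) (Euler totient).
(Id * φ)(122) = 363

Divisors of 122: [1, 2, 61, 122]. For each d | 122:
  d = 1: Id(1) · φ(122/1) = 1 · 60 = 60
  d = 2: Id(2) · φ(122/2) = 2 · 60 = 120
  d = 61: Id(61) · φ(122/61) = 61 · 1 = 61
  d = 122: Id(122) · φ(122/122) = 122 · 1 = 122
Summing: (Id * φ)(122) = 60 + 120 + 61 + 122 = 363.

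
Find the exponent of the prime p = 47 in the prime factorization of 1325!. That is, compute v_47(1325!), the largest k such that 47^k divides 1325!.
v_47(1325!) = 28

Legendre's formula: v_p(n!) = Σ_{k ≥ 1} ⌊n / p^k⌋. For p = 47, n = 1325, the terms are:
  ⌊1325/47^1⌋ = ⌊1325/47⌋ = 28
(the next term ⌊1325/47^2⌋ = 0, terminating the sum). Summing: v_47(1325!) = 28 = 28.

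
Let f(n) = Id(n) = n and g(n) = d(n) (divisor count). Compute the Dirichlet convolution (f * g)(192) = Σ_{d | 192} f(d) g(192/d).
(Id * d)(192) = 1235

Divisors of 192: [1, 2, 3, 4, 6, 8, 12, 16, 24, 32, 48, 64, 96, 192]. For each d | 192:
  d = 1: Id(1) · d(192/1) = 1 · 14 = 14
  d = 2: Id(2) · d(192/2) = 2 · 12 = 24
  d = 3: Id(3) · d(192/3) = 3 · 7 = 21
  d = 4: Id(4) · d(192/4) = 4 · 10 = 40
  d = 6: Id(6) · d(192/6) = 6 · 6 = 36
  d = 8: Id(8) · d(192/8) = 8 · 8 = 64
  d = 12: Id(12) · d(192/12) = 12 · 5 = 60
  d = 16: Id(16) · d(192/16) = 16 · 6 = 96
  d = 24: Id(24) · d(192/24) = 24 · 4 = 96
  d = 32: Id(32) · d(192/32) = 32 · 4 = 128
  d = 48: Id(48) · d(192/48) = 48 · 3 = 144
  d = 64: Id(64) · d(192/64) = 64 · 2 = 128
  d = 96: Id(96) · d(192/96) = 96 · 2 = 192
  d = 192: Id(192) · d(192/192) = 192 · 1 = 192
Summing: (Id * d)(192) = 14 + 24 + 21 + 40 + 36 + 64 + 60 + 96 + 96 + 128 + 144 + 128 + 192 + 192 = 1235.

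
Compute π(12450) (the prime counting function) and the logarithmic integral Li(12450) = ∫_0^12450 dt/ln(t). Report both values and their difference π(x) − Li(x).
π(12450) = 1485;  Li(12450) ≈ 1508.91;  π(x) − Li(x) ≈ -23.91.

Direct count of primes ≤ 12450 gives π(12450) = 1485. Numerical evaluation of the logarithmic integral gives Li(12450) ≈ 1508.91. The difference π(x) − Li(x) ≈ -23.91 is typically negative for small/moderate x (Li(x) overestimates), though Littlewood's theorem shows this sign changes infinitely often.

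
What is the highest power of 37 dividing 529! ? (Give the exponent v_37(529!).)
v_37(529!) = 14

Legendre's formula: v_p(n!) = Σ_{k ≥ 1} ⌊n / p^k⌋. For p = 37, n = 529, the terms are:
  ⌊529/37^1⌋ = ⌊529/37⌋ = 14
(the next term ⌊529/37^2⌋ = 0, terminating the sum). Summing: v_37(529!) = 14 = 14.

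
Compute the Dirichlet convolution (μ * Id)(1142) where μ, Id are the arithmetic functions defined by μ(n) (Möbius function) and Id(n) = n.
(μ * Id)(1142) = 570

Divisors of 1142: [1, 2, 571, 1142]. For each d | 1142:
  d = 1: μ(1) · Id(1142/1) = 1 · 1142 = 1142
  d = 2: μ(2) · Id(1142/2) = -1 · 571 = -571
  d = 571: μ(571) · Id(1142/571) = -1 · 2 = -2
  d = 1142: μ(1142) · Id(1142/1142) = 1 · 1 = 1
Summing: (μ * Id)(1142) = 1142 + -571 + -2 + 1 = 570.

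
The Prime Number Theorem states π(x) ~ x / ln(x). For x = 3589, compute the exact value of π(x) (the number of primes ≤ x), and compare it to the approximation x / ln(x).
π(3589) = 502;  x/ln(x) ≈ 438.45;  relative error ≈ 12.66%.

Directly count primes up to 3589: π(3589) = 502. The PNT approximation gives 3589/ln(3589) ≈ 3589/8.18563 ≈ 438.45. Relative error (π(x) − x/ln(x)) / π(x) ≈ 12.66%; the approximation is known to undercount slightly (Li(x) is a better estimate).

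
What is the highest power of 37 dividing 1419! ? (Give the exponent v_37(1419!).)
v_37(1419!) = 39

Legendre's formula: v_p(n!) = Σ_{k ≥ 1} ⌊n / p^k⌋. For p = 37, n = 1419, the terms are:
  ⌊1419/37^1⌋ = ⌊1419/37⌋ = 38
  ⌊1419/37^2⌋ = ⌊1419/1369⌋ = 1
(the next term ⌊1419/37^3⌋ = 0, terminating the sum). Summing: v_37(1419!) = 38 + 1 = 39.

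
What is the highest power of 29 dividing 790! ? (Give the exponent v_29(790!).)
v_29(790!) = 27

Legendre's formula: v_p(n!) = Σ_{k ≥ 1} ⌊n / p^k⌋. For p = 29, n = 790, the terms are:
  ⌊790/29^1⌋ = ⌊790/29⌋ = 27
(the next term ⌊790/29^2⌋ = 0, terminating the sum). Summing: v_29(790!) = 27 = 27.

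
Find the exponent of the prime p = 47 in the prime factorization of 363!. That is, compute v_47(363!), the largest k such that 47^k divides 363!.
v_47(363!) = 7

Legendre's formula: v_p(n!) = Σ_{k ≥ 1} ⌊n / p^k⌋. For p = 47, n = 363, the terms are:
  ⌊363/47^1⌋ = ⌊363/47⌋ = 7
(the next term ⌊363/47^2⌋ = 0, terminating the sum). Summing: v_47(363!) = 7 = 7.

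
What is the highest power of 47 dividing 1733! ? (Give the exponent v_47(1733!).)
v_47(1733!) = 36

Legendre's formula: v_p(n!) = Σ_{k ≥ 1} ⌊n / p^k⌋. For p = 47, n = 1733, the terms are:
  ⌊1733/47^1⌋ = ⌊1733/47⌋ = 36
(the next term ⌊1733/47^2⌋ = 0, terminating the sum). Summing: v_47(1733!) = 36 = 36.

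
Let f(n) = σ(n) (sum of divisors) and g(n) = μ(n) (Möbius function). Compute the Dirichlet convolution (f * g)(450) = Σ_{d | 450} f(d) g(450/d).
(σ * μ)(450) = 450

Divisors of 450: [1, 2, 3, 5, 6, 9, 10, 15, 18, 25, 30, 45, 50, 75, 90, 150, 225, 450]. For each d | 450:
  d = 1: σ(1) · μ(450/1) = 1 · 0 = 0
  d = 2: σ(2) · μ(450/2) = 3 · 0 = 0
  d = 3: σ(3) · μ(450/3) = 4 · 0 = 0
  d = 5: σ(5) · μ(450/5) = 6 · 0 = 0
  d = 6: σ(6) · μ(450/6) = 12 · 0 = 0
  d = 9: σ(9) · μ(450/9) = 13 · 0 = 0
  d = 10: σ(10) · μ(450/10) = 18 · 0 = 0
  d = 15: σ(15) · μ(450/15) = 24 · -1 = -24
  d = 18: σ(18) · μ(450/18) = 39 · 0 = 0
  d = 25: σ(25) · μ(450/25) = 31 · 0 = 0
  d = 30: σ(30) · μ(450/30) = 72 · 1 = 72
  d = 45: σ(45) · μ(450/45) = 78 · 1 = 78
  d = 50: σ(50) · μ(450/50) = 93 · 0 = 0
  d = 75: σ(75) · μ(450/75) = 124 · 1 = 124
  d = 90: σ(90) · μ(450/90) = 234 · -1 = -234
  d = 150: σ(150) · μ(450/150) = 372 · -1 = -372
  d = 225: σ(225) · μ(450/225) = 403 · -1 = -403
  d = 450: σ(450) · μ(450/450) = 1209 · 1 = 1209
Summing: (σ * μ)(450) = 0 + 0 + 0 + 0 + 0 + 0 + 0 + -24 + 0 + 0 + 72 + 78 + 0 + 124 + -234 + -372 + -403 + 1209 = 450.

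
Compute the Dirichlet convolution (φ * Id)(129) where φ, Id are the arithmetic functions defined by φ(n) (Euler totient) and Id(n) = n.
(φ * Id)(129) = 425

Divisors of 129: [1, 3, 43, 129]. For each d | 129:
  d = 1: φ(1) · Id(129/1) = 1 · 129 = 129
  d = 3: φ(3) · Id(129/3) = 2 · 43 = 86
  d = 43: φ(43) · Id(129/43) = 42 · 3 = 126
  d = 129: φ(129) · Id(129/129) = 84 · 1 = 84
Summing: (φ * Id)(129) = 129 + 86 + 126 + 84 = 425.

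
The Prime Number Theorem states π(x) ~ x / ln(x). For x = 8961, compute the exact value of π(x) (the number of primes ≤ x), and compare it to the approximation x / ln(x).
π(8961) = 1113;  x/ln(x) ≈ 984.66;  relative error ≈ 11.53%.

Directly count primes up to 8961: π(8961) = 1113. The PNT approximation gives 8961/ln(8961) ≈ 8961/9.10064 ≈ 984.66. Relative error (π(x) − x/ln(x)) / π(x) ≈ 11.53%; the approximation is known to undercount slightly (Li(x) is a better estimate).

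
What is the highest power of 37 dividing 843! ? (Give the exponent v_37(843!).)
v_37(843!) = 22

Legendre's formula: v_p(n!) = Σ_{k ≥ 1} ⌊n / p^k⌋. For p = 37, n = 843, the terms are:
  ⌊843/37^1⌋ = ⌊843/37⌋ = 22
(the next term ⌊843/37^2⌋ = 0, terminating the sum). Summing: v_37(843!) = 22 = 22.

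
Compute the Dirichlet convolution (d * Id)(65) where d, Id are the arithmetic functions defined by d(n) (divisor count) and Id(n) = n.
(d * Id)(65) = 105

Divisors of 65: [1, 5, 13, 65]. For each d | 65:
  d = 1: d(1) · Id(65/1) = 1 · 65 = 65
  d = 5: d(5) · Id(65/5) = 2 · 13 = 26
  d = 13: d(13) · Id(65/13) = 2 · 5 = 10
  d = 65: d(65) · Id(65/65) = 4 · 1 = 4
Summing: (d * Id)(65) = 65 + 26 + 10 + 4 = 105.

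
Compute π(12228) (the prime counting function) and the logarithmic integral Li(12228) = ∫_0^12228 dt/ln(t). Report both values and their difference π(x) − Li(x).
π(12228) = 1461;  Li(12228) ≈ 1485.35;  π(x) − Li(x) ≈ -24.35.

Direct count of primes ≤ 12228 gives π(12228) = 1461. Numerical evaluation of the logarithmic integral gives Li(12228) ≈ 1485.35. The difference π(x) − Li(x) ≈ -24.35 is typically negative for small/moderate x (Li(x) overestimates), though Littlewood's theorem shows this sign changes infinitely often.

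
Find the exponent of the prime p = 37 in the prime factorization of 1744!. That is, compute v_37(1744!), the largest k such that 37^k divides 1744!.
v_37(1744!) = 48

Legendre's formula: v_p(n!) = Σ_{k ≥ 1} ⌊n / p^k⌋. For p = 37, n = 1744, the terms are:
  ⌊1744/37^1⌋ = ⌊1744/37⌋ = 47
  ⌊1744/37^2⌋ = ⌊1744/1369⌋ = 1
(the next term ⌊1744/37^3⌋ = 0, terminating the sum). Summing: v_37(1744!) = 47 + 1 = 48.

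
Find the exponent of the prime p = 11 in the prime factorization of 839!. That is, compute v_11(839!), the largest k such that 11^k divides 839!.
v_11(839!) = 82

Legendre's formula: v_p(n!) = Σ_{k ≥ 1} ⌊n / p^k⌋. For p = 11, n = 839, the terms are:
  ⌊839/11^1⌋ = ⌊839/11⌋ = 76
  ⌊839/11^2⌋ = ⌊839/121⌋ = 6
(the next term ⌊839/11^3⌋ = 0, terminating the sum). Summing: v_11(839!) = 76 + 6 = 82.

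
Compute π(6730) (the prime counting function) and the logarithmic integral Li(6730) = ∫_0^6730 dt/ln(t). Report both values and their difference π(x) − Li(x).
π(6730) = 867;  Li(6730) ≈ 883.77;  π(x) − Li(x) ≈ -16.77.

Direct count of primes ≤ 6730 gives π(6730) = 867. Numerical evaluation of the logarithmic integral gives Li(6730) ≈ 883.77. The difference π(x) − Li(x) ≈ -16.77 is typically negative for small/moderate x (Li(x) overestimates), though Littlewood's theorem shows this sign changes infinitely often.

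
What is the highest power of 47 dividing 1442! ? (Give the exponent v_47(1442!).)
v_47(1442!) = 30

Legendre's formula: v_p(n!) = Σ_{k ≥ 1} ⌊n / p^k⌋. For p = 47, n = 1442, the terms are:
  ⌊1442/47^1⌋ = ⌊1442/47⌋ = 30
(the next term ⌊1442/47^2⌋ = 0, terminating the sum). Summing: v_47(1442!) = 30 = 30.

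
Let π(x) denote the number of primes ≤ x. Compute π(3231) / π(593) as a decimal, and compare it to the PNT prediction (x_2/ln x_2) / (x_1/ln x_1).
π(3231)/π(593) = 457/108 ≈ 4.2315;  PNT prediction ≈ 4.3054.

π(593) = 108 and π(3231) = 457, so π(3231)/π(593) ≈ 4.2315. The PNT-predicted ratio is (3231/ln(3231)) / (593/ln(593)) ≈ 4.3054. The two agree to within a few percent, as expected.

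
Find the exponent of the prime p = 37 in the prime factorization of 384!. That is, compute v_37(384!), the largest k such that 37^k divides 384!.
v_37(384!) = 10

Legendre's formula: v_p(n!) = Σ_{k ≥ 1} ⌊n / p^k⌋. For p = 37, n = 384, the terms are:
  ⌊384/37^1⌋ = ⌊384/37⌋ = 10
(the next term ⌊384/37^2⌋ = 0, terminating the sum). Summing: v_37(384!) = 10 = 10.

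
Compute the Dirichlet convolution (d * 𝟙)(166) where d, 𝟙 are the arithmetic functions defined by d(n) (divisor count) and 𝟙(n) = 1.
(d * 𝟙)(166) = 9

Divisors of 166: [1, 2, 83, 166]. For each d | 166:
  d = 1: d(1) · 𝟙(166/1) = 1 · 1 = 1
  d = 2: d(2) · 𝟙(166/2) = 2 · 1 = 2
  d = 83: d(83) · 𝟙(166/83) = 2 · 1 = 2
  d = 166: d(166) · 𝟙(166/166) = 4 · 1 = 4
Summing: (d * 𝟙)(166) = 1 + 2 + 2 + 4 = 9.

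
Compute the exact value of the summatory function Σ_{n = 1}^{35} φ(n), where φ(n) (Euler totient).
Σ_{n ≤ 35} φ(n) = 384

Compute φ(n) for each 1 ≤ n ≤ 35: φ(1) = 1, φ(2) = 1, φ(3) = 2, φ(4) = 2, φ(5) = 4, φ(6) = 2, φ(7) = 6, φ(8) = 4, φ(9) = 6, φ(10) = 4, φ(11) = 10, φ(12) = 4, φ(13) = 12, φ(14) = 6, φ(15) = 8, φ(16) = 8, φ(17) = 16, φ(18) = 6, φ(19) = 18, φ(20) = 8, φ(21) = 12, φ(22) = 10, φ(23) = 22, φ(24) = 8, φ(25) = 20, φ(26) = 12, φ(27) = 18, φ(28) = 12, φ(29) = 28, φ(30) = 8, φ(31) = 30, φ(32) = 16, φ(33) = 20, φ(34) = 16, φ(35) = 24. Summing all 35 values: 384. (Average order: Σ_{n ≤ x} φ(n) ~ (3/π²) x². For x = 35, (3/π²)·35² ≈ 372.36.)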